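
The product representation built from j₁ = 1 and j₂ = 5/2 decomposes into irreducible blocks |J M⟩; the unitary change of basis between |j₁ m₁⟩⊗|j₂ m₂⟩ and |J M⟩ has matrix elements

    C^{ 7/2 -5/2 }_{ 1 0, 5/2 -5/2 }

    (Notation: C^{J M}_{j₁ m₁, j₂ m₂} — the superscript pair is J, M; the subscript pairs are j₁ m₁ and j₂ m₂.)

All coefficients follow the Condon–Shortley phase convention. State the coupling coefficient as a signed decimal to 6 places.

√[8·0!2!5!/8! · 1!1!0!5!1!6!] = √(28800/7)
  +(−1)^0/∏(0,0,1,0,1,5)! = 1/120  (running 1/120)
⟨..|..⟩ = √(28800/7)·(1/120) = +0.534522

+√(2/7) ≈ +0.534522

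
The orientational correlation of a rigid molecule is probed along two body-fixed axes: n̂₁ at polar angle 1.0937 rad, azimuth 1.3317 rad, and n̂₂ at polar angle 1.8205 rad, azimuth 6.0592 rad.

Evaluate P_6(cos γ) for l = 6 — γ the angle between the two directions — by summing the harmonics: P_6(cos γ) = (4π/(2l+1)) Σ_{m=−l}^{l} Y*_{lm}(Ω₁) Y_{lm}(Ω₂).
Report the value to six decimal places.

Expand P_6 via completeness: Σ_{m} conj(Y_{6,m}) at Ω₁ times Y_{6,m} at Ω₂ —
  m=-6: (-0.032238+0.235198i) × (+0.089950+0.389629i) = -0.094540+0.008595i  (running Σ = -0.094540+0.008595i)
  m=-5: (+0.395512+0.155828i) × (-0.153935-0.317964i) = -0.011336-0.149746i  (running Σ = -0.105875-0.141151i)
  m=-4: (+0.169007-0.239554i) × (-0.064510-0.080619i) = -0.030215+0.001829i  (running Σ = -0.136091-0.139322i)
  m=-3: (+0.093794+0.107527i) × (+0.266853+0.212266i) = +0.002205+0.048603i  (running Σ = -0.133886-0.090719i)
  m=-2: (+0.303092-0.157097i) × (+0.006577+0.003160i) = +0.002490-0.000075i  (running Σ = -0.131396-0.090795i)
  m=-1: (+0.005625+0.023078i) × (-0.316549-0.072112i) = -0.000117-0.007711i  (running Σ = -0.131512-0.098506i)
  m=0: (+0.336948-0.000000i) × (+0.018431+0.000000i) = +0.006210+0.000000i  (running Σ = -0.125302-0.098506i)
  m=1: (-0.005625+0.023078i) × (+0.316549-0.072112i) = -0.000117+0.007711i  (running Σ = -0.125419-0.090795i)
  m=2: (+0.303092+0.157097i) × (+0.006577-0.003160i) = +0.002490+0.000075i  (running Σ = -0.122929-0.090719i)
  m=3: (-0.093794+0.107527i) × (-0.266853+0.212266i) = +0.002205-0.048603i  (running Σ = -0.120724-0.139322i)
  m=4: (+0.169007+0.239554i) × (-0.064510+0.080619i) = -0.030215-0.001829i  (running Σ = -0.150939-0.141151i)
  m=5: (-0.395512+0.155828i) × (+0.153935-0.317964i) = -0.011336+0.149746i  (running Σ = -0.162275+0.008595i)
  m=6: (-0.032238-0.235198i) × (+0.089950-0.389629i) = -0.094540-0.008595i  (running Σ = -0.256815-0.000000i)
Total Σ_m = -0.256815-0.000000i. Multiply by 0.966644: -0.248248-0.000000i. P_6(cos γ) = -0.248248

-0.248248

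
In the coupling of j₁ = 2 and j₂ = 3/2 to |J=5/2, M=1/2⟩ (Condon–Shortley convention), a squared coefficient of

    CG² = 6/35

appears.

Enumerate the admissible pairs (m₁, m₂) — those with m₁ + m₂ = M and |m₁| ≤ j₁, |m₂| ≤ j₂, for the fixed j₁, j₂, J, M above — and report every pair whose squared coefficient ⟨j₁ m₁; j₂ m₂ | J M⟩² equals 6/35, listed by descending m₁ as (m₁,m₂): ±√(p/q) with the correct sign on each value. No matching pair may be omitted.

(2,-3/2): +√(6/35)

Admissible pairs with m₁+m₂ = M = 1/2: (-1,3/2), (0,1/2), (1,-1/2), (2,-3/2)
  (m₁,m₂)=(2,-3/2): CG² = 6/35, CG = +√(6/35)   ← matches the target
  (m₁,m₂)=(1,-1/2): CG² = 5/14, CG = +√(5/14)
  (m₁,m₂)=(0,1/2): CG² = 3/35, CG = −√(3/35)
  (m₁,m₂)=(-1,3/2): CG² = 27/70, CG = −√(27/70)
Pairs with CG² = 6/35: (2,-3/2): +√(6/35)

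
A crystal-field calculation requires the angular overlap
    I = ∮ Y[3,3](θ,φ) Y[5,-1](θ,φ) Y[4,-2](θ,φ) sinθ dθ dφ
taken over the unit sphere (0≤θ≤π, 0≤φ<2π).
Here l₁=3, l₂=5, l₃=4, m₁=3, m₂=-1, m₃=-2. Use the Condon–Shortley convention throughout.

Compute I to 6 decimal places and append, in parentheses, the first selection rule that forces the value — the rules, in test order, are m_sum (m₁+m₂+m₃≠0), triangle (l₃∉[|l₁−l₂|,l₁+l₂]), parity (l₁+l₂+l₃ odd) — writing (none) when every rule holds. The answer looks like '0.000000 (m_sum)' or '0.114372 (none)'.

0.143662 (none)

Rules hold: Σm=0, L=12 even, 2≤4≤8.
N = 7·11·9 = 693
Δ = 4!·2!·6!/13! = 1/180180
Racah Σ t=1..3: t=1:−1/576 t=2:+1/144 t=3:−1/576 = 1/288
⇒ 3j(3 5 4; 0 0 0)² = 20/1001, sgn +1
Racah Σ t=0..0: t=0:+1/2304 = 1/2304
⇒ 3j(3 5 4; 3 -1 -2)² = 75/4004, sgn +1
4πI² = N·(3j₀)²·(3jₘ)² = 3375/13013
I = +1·√(0.259356/4π) = 0.14366244
No selection rule forces the value: the integral is nonzero (none).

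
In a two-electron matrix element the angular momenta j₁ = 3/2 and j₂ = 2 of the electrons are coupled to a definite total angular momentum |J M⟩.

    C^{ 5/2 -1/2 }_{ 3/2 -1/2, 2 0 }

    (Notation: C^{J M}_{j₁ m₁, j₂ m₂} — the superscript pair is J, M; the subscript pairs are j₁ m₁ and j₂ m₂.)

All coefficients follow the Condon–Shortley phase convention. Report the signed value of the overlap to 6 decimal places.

√[6·1!2!3!/7! · 1!2!2!2!2!3!] = √(48/35)
  +(−1)^0/∏(0,1,2,2,0,1)! = 1/4  (running 1/4)
  +(−1)^1/∏(1,0,1,1,1,2)! = -1/2  (running -1/4)
⟨..|..⟩ = √(48/35)·(-1/4) = -0.292770

−√(3/35) = -0.292770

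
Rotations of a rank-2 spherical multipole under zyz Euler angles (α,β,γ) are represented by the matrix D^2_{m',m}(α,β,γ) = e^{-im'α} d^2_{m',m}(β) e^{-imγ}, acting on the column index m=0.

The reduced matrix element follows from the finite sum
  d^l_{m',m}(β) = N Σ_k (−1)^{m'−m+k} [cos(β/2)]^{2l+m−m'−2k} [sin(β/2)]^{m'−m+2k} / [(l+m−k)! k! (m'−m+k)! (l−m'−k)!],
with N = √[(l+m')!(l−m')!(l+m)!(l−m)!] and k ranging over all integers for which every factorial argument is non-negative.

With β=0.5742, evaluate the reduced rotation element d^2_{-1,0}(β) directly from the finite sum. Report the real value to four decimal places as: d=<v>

d=0.5586

d^2_{-1,0}(β=0.5742) via the finite sum:
c=cos(0.574200/2)=0.959069, s=sin(0.574200/2)=0.283172; N=√[1·6·2·2]=4.898979
k∈{1,2} keeps every argument non-negative
  k=1: (−1)^0·4.8990/(2)·0.9591^3·0.2832^1 = +0.611893
  k=2: (−1)^1·4.8990/(2)·0.9591^1·0.2832^3 = -0.053343
d^2_{-1,0}(0.5742) = +0.611893 -0.053343 = +0.558551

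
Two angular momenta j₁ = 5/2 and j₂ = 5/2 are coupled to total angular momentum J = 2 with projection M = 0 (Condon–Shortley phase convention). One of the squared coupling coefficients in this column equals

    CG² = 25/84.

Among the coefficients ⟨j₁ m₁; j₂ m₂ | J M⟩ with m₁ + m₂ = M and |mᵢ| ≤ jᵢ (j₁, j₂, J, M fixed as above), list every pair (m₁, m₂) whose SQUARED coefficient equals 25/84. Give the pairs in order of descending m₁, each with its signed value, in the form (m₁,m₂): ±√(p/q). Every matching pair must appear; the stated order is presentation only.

(5/2,-5/2): +√(25/84); (-5/2,5/2): −√(25/84)

Admissible pairs with m₁+m₂ = M = 0: (-5/2,5/2), (-3/2,3/2), (-1/2,1/2), (1/2,-1/2), (3/2,-3/2), (5/2,-5/2)
  (m₁,m₂)=(5/2,-5/2): CG² = 25/84, CG = +√(25/84)   ← matches the target
  (m₁,m₂)=(3/2,-3/2): CG² = 1/84, CG = +√(1/84)
  (m₁,m₂)=(1/2,-1/2): CG² = 4/21, CG = −√(4/21)
  (m₁,m₂)=(-1/2,1/2): CG² = 4/21, CG = +√(4/21)
  (m₁,m₂)=(-3/2,3/2): CG² = 1/84, CG = −√(1/84)
  (m₁,m₂)=(-5/2,5/2): CG² = 25/84, CG = −√(25/84)   ← matches the target
Pairs with CG² = 25/84: (5/2,-5/2): +√(25/84); (-5/2,5/2): −√(25/84)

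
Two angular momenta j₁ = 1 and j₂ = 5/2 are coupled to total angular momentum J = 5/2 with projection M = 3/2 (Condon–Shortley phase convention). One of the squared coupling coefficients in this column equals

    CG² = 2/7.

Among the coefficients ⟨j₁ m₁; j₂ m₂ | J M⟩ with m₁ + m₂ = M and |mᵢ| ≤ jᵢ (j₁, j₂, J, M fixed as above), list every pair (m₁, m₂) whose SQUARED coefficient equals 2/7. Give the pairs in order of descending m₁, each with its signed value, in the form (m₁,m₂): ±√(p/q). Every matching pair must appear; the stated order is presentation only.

(-1,5/2): −√(2/7)

Admissible pairs with m₁+m₂ = M = 3/2: (-1,5/2), (0,3/2), (1,1/2)
  (m₁,m₂)=(1,1/2): CG² = 16/35, CG = +√(16/35)
  (m₁,m₂)=(0,3/2): CG² = 9/35, CG = −√(9/35)
  (m₁,m₂)=(-1,5/2): CG² = 2/7, CG = −√(2/7)   ← matches the target
Pairs with CG² = 2/7: (-1,5/2): −√(2/7)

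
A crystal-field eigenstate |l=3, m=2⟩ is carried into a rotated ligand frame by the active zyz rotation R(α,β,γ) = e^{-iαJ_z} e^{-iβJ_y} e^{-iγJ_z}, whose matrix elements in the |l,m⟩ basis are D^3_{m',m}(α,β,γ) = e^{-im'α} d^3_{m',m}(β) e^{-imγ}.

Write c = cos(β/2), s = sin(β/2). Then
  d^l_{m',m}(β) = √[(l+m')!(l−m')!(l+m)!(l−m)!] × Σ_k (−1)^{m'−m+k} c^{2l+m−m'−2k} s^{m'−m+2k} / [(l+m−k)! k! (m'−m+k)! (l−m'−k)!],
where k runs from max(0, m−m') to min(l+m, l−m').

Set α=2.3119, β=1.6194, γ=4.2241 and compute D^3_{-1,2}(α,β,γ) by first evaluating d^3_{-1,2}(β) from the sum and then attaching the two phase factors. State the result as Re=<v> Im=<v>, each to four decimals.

D^3_{-1,2}(2.3119,1.6194,4.2241) = e^{-i·-1·2.3119}·d^3_{-1,2}(1.6194)·e^{-i·2·4.2241}. Compute d first:
With c≡cos(β/2)=0.689716 and s≡sin(β/2)=0.724080, N=[2·24·120·1]^{1/2}=75.894664
k∈{3,4} keeps every argument non-negative
  k=3: (−1)^0·75.8947/(12)·0.6897^3·0.7241^3 = +0.787772
  k=4: (−1)^1·75.8947/(24)·0.6897^1·0.7241^5 = -0.434114
d^3_{-1,2}(1.6194) = +0.787772 -0.434114 = +0.353658
Attach z-rotation phases: D = e^{-i(-1)(2.3119)}·(+0.353658)·e^{-i(2)(4.2241)} = +0.349850+0.051761i

Re=0.3498 Im=0.0518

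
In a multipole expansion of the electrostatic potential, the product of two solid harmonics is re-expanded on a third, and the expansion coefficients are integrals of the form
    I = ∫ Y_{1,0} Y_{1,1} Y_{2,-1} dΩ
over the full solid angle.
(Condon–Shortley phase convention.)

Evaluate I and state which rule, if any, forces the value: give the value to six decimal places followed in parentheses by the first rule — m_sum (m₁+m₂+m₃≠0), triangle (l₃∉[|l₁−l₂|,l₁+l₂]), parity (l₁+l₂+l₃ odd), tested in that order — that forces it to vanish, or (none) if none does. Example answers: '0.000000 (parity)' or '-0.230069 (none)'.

Checks pass: Σm=0; 4 even; l₃=2∈[0,2].
(2·1+1)(2·1+1)(2·2+1) = 45
Δ: 0! 2! 2! / 5! → 1/30
sum: t=0:+1/1 = 1/1
3j²(1 1 2; 0 0 0) = Δ·Π!·Σ² = 2/15  (sign +1)
sum: t=0:+1/2 = 1/2
3j²(1 1 2; 0 1 -1) = Δ·Π!·Σ² = 1/10  (sign -1)
combine: 4πI² = 45·2/15·1/10 = 3/5
take √, sign -1: I = -0.21850969
No selection rule forces the value: the integral is nonzero (none).

-0.218510 (none)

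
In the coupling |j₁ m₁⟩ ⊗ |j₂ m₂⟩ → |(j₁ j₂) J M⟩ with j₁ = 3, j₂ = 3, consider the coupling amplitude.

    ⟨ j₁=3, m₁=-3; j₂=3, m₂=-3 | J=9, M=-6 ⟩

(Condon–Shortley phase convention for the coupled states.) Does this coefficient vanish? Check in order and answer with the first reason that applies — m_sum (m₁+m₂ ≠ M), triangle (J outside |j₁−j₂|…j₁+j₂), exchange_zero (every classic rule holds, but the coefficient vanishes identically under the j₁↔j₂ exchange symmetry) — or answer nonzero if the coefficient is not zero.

triangle

m-sum: m₁+m₂ = -3+(-3) = -6, M = -6  ✓
triangle: need |j₁−j₂| ≤ J ≤ j₁+j₂, i.e. J ∈ [0, 6]; J = 9 is outside ✗ ⇒ coefficient is 0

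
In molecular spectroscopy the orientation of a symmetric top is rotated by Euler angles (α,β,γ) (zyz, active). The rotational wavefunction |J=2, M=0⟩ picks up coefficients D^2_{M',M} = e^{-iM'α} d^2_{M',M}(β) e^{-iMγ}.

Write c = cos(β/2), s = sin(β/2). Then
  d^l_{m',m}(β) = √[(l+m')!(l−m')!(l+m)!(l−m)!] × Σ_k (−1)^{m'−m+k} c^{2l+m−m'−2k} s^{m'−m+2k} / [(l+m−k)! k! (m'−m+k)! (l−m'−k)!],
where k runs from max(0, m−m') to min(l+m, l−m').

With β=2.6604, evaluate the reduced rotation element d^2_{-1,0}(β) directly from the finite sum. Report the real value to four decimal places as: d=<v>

d=-0.5025

d^2_{-1,0}(β=2.6604) via the finite sum:
c=cos(2.660400/2)=0.238282, s=sin(2.660400/2)=0.971196; N=√[1·6·2·2]=4.898979
The bounds max(0,m−m')=1 and min(l+m,l−m')=2 give 2 terms
  k=1: (−1)^0·4.8990/(2)·0.2383^3·0.9712^1 = +0.032185
  k=2: (−1)^1·4.8990/(2)·0.2383^1·0.9712^3 = -0.534672
d^2_{-1,0}(2.6604) = +0.032185 -0.534672 = -0.502487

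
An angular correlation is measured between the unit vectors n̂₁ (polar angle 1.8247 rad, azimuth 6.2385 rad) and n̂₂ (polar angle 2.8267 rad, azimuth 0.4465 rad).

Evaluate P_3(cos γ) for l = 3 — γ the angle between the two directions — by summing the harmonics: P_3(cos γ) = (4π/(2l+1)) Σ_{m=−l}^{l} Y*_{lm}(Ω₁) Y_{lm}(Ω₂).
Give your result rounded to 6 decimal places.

Term-by-term m-sum for l=3 (normalisation 4π/7 = 1.795196):
  m=-3: Y*=+0.374972-0.050571i  Y=+0.002841-0.012065i  product +0.000455-0.004668i
  m=-2: Y*=-0.239550+0.021466i  Y=-0.058451+0.072608i  product +0.012443-0.018648i
  m=-1: Y*=-0.213921+0.009565i  Y=+0.317823-0.152156i  product -0.066534+0.035590i
  m=+0: Y*=+0.251637-0.000000i  Y=-0.539474+0.000000i  product -0.135752+0.000000i
  m=+1: Y*=+0.213921+0.009565i  Y=-0.317823-0.152156i  product -0.066534-0.035590i
  m=+2: Y*=-0.239550-0.021466i  Y=-0.058451-0.072608i  product +0.012443+0.018648i
  m=+3: Y*=-0.374972-0.050571i  Y=-0.002841-0.012065i  product +0.000455+0.004668i
Accumulated sum -0.243021-0.000000i; after 4π/(2l+1) scaling, -0.436271-0.000000i ⇒ P_3 = -0.436271

-0.436271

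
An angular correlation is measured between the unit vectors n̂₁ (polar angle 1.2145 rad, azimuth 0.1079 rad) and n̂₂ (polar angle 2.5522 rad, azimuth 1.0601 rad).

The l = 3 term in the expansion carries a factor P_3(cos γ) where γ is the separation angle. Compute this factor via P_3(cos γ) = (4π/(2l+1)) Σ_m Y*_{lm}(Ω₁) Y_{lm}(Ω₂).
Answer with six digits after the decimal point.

-0.018202

Term-by-term m-sum for l=3 (normalisation 4π/7 = 1.795196):
  [-3]  conj(Y_{3,-3})(Ω₁) = +0.325610+0.109242i ; Y_{3,-3}(Ω₂) = -0.071603+0.002773i ; Δ = -0.023618-0.006919i
  [-2]  conj(Y_{3,-2})(Ω₁) = +0.305841+0.067045i ; Y_{3,-2}(Ω₂) = +0.137068+0.223863i ; Δ = +0.026912+0.077656i
  [-1]  conj(Y_{3,-1})(Ω₁) = -0.117941-0.012775i ; Y_{3,-1}(Ω₂) = +0.215575-0.384767i ; Δ = -0.030341+0.042626i
  [+0]  conj(Y_{3,0})(Ω₁) = -0.311315-0.000000i ; Y_{3,0}(Ω₂) = -0.141184+0.000000i ; Δ = +0.043953+0.000000i
  [+1]  conj(Y_{3,1})(Ω₁) = +0.117941-0.012775i ; Y_{3,1}(Ω₂) = -0.215575-0.384767i ; Δ = -0.030341-0.042626i
  [+2]  conj(Y_{3,2})(Ω₁) = +0.305841-0.067045i ; Y_{3,2}(Ω₂) = +0.137068-0.223863i ; Δ = +0.026912-0.077656i
  [+3]  conj(Y_{3,3})(Ω₁) = -0.325610+0.109242i ; Y_{3,3}(Ω₂) = +0.071603+0.002773i ; Δ = -0.023618+0.006919i
Total Σ_m = -0.010139+0.000000i. Multiply by 1.795196: -0.018202+0.000000i. P_3(cos γ) = -0.018202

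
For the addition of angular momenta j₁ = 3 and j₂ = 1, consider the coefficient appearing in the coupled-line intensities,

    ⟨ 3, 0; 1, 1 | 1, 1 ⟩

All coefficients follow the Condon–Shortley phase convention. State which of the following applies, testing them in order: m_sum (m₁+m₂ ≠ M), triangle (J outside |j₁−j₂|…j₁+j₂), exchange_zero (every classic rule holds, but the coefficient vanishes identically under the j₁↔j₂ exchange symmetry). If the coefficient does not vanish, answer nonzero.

m-sum: m₁+m₂ = 0+1 = 1, M = 1  ✓
triangle: need |j₁−j₂| ≤ J ≤ j₁+j₂, i.e. J ∈ [2, 4]; J = 1 is outside ✗ ⇒ coefficient is 0

triangle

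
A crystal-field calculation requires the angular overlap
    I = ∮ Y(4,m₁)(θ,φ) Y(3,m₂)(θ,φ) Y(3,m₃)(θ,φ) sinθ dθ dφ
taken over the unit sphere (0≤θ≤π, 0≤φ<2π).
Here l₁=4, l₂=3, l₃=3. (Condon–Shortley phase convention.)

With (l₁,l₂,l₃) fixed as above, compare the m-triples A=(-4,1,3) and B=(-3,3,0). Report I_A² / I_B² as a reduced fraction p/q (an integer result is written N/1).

Shared (l₁,l₂,l₃)=(4,3,3): N and (l;000)² cancel in I_A²/I_B².
A: Δ = 4!·4!·2!/11! = 1/34650; Racah Σ t=4..4: t=4:+1/1152 = 1/1152; ⇒ 3j(4 3 3; -4 1 3)² = 1/33, sgn +1
B: Δ = 4!·4!·2!/11! = 1/34650; Racah Σ t=4..4: t=4:+1/288 = 1/288; ⇒ 3j(4 3 3; -3 3 0)² = 1/22, sgn -1
I_A²/I_B² = (1/33)/(1/22) = 2/3

2/3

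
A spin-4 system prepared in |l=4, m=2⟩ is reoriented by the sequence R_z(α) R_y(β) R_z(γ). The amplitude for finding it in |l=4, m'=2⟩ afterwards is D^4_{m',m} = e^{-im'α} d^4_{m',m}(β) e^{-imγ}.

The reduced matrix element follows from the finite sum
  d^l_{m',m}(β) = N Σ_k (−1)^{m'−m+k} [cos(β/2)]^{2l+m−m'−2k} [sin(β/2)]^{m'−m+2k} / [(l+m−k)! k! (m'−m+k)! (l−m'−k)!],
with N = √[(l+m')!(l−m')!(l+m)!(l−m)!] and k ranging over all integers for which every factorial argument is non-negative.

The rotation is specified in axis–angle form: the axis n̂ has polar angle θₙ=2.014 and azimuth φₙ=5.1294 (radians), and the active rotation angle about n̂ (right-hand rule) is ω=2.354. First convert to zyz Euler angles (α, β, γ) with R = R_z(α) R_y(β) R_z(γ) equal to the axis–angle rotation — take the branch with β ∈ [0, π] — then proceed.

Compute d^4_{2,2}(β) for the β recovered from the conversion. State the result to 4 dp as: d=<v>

d=0.4454

Axis–angle → zyz. n̂ = (sinθₙcosφₙ, sinθₙsinφₙ, cosθₙ) = (+0.365896, -0.825966, -0.428836), ω = 2.3540.
R = I cosω + sinω [n̂]ₓ + (1−cosω) n̂n̂ᵀ gives
  R = [-0.477213, -0.211552, -0.852944; -0.819346, +0.458009, +0.344818; +0.317709, +0.863408, -0.391902]
β = atan2(√(R₁₃²+R₂₃²), R₃₃) = 1.973494; α = atan2(R₂₃, R₁₃) mod 2π = 2.757412; γ = atan2(R₃₂, −R₃₁) mod 2π = 1.923390
d^4_{2,2}(β=1.9735) via the finite sum:
With c≡cos(β/2)=0.551406 and s≡sin(β/2)=0.834237, N=[720·2·720·2]^{1/2}=1440.000000
k∈{0,1,2} keeps every argument non-negative
  k=0: (−1)^0·1440.0000/(1440)·0.5514^8·0.8342^0 = +0.008546
  k=1: (−1)^1·1440.0000/(120)·0.5514^6·0.8342^2 = -0.234742
  k=2: (−1)^2·1440.0000/(96)·0.5514^4·0.8342^4 = +0.671639
d^4_{2,2}(1.9735) = +0.008546 -0.234742 +0.671639 = +0.445443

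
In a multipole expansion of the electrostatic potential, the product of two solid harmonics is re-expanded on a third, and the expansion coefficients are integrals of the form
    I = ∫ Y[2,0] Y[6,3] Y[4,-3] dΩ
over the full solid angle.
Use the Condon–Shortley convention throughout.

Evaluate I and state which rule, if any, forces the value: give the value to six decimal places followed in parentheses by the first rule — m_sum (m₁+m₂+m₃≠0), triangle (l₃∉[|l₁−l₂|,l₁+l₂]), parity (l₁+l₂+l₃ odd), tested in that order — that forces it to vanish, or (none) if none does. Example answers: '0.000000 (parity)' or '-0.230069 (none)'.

m-sum 0 ✓  L=12 even ✓  4≤4≤8 ✓
Π(2lᵢ+1) = 5×13×9 = 585
triangle coeff Δ(2,6,4) = 1/6435
Σ_t [2,2]: t=2:+1/2304 = 1/2304
(3j)²=5/143 [(2 6 4; 0 0 0)], sign=+1
Σ_t [2,2]: t=2:+1/20160 = 1/20160
(3j)²=12/715 [(2 6 4; 0 3 -3)], sign=-1
⇒ 4πI² = 540/1573
I = (-1)√(540/1573/(4π)) = -0.16528277
No selection rule forces the value: the integral is nonzero (none).

-0.165283 (none)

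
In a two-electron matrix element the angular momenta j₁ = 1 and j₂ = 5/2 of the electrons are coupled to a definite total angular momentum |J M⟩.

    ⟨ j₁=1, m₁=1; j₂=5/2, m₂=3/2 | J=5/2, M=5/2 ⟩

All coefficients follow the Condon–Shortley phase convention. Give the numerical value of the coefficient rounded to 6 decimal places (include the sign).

√[6·1!1!4!/7! · 2!0!4!1!5!0!] = √(1152/7)
  +(−1)^0/∏(0,1,0,4,1,0)! = 1/24  (running 1/24)
⟨..|..⟩ = √(1152/7)·(1/24) = +0.534522

+0.534522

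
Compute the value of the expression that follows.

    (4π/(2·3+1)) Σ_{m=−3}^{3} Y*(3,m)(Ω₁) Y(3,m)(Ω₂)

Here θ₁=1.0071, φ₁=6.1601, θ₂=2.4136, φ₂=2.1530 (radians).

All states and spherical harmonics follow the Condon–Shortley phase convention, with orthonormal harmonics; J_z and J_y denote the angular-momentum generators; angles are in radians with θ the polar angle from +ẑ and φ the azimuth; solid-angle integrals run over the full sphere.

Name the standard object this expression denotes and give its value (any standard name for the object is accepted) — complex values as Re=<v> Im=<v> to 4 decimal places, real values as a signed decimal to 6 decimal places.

This sum is the spherical-harmonic addition theorem: it equals the Legendre polynomial P_l(cos γ) of the angle γ between the two directions.
Addition theorem: P_3(cos γ) = (4π/7) Σ_m Y*_{lm}(Ω₁) Y_{lm}(Ω₂), m = −3…3:
  m=-3: Y*=0.23500 - 0.09095j  Y=0.12101 - 0.02150j  product 0.02648 - 0.01606j
  m=-2: Y*=0.37840 - 0.09508j  Y=0.13352 - 0.31025j  product 0.02102 - 0.13010j
  m=-1: Y*=0.11589 - 0.01434j  Y=-0.21122 - 0.32085j  product -0.02908 - 0.03416j
  m=+0: Y*=-0.31355 + 0.00000j  Y=0.05951 + 0.00000j  product -0.01866 + 0.00000j
  m=+1: Y*=-0.11589 - 0.01434j  Y=0.21122 - 0.32085j  product -0.02908 + 0.03416j
  m=+2: Y*=0.37840 + 0.09508j  Y=0.13352 + 0.31025j  product 0.02102 + 0.13010j
  m=+3: Y*=-0.23500 - 0.09095j  Y=-0.12101 - 0.02150j  product 0.02648 + 0.01606j
Total Σ_m = 0.01820 - 0.00000j. Multiply by 1.795196: 0.03267 - 0.00000j. P_3(cos γ) = 0.032667

Legendre polynomial (addition theorem), +0.032667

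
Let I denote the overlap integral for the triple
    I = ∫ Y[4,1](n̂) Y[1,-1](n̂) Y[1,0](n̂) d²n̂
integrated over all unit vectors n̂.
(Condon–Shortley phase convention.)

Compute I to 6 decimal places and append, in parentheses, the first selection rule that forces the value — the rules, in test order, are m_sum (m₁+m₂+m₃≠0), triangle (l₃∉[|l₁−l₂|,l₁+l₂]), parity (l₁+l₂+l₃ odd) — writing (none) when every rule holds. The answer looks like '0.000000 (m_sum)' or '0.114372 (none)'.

|4−1|≤1≤4+1 violated ⇒ I = 0

0.000000 (triangle)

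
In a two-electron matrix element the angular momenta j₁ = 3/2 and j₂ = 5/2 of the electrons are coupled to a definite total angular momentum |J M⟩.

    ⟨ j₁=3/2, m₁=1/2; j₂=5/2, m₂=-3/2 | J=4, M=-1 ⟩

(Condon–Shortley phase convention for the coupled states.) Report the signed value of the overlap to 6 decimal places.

j₁+j₂−J=0  J+j₁−j₂=3  J−j₁+j₂=5  j₁+j₂+J+1=9
(j₁±m₁, j₂±m₂, J±M) = (2,1,1,4,3,5)
P² = 4320/7
sum k=0..0:
  [0] +1/48 = 1/48
S = 1/48
C² = P²·S² = 15/56 ; C = +0.517549

+0.517549  (= +√(15/56))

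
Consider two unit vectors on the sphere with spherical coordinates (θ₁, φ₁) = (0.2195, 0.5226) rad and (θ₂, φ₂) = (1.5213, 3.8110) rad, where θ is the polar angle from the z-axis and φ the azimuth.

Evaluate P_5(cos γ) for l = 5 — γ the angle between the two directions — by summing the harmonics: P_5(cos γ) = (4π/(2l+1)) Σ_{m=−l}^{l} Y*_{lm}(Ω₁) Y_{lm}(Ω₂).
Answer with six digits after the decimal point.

-0.273215

Expand P_5 via completeness: Σ_{m} conj(Y_{5,m}) at Ω₁ times Y_{5,m} at Ω₂ —
  m=-5: Y*=-0.000196+0.000115i  Y=+0.451596-0.094105i  product -0.000078+0.000070i
  m=-4: Y*=-0.001599+0.002795i  Y=-0.064623-0.032337i  product +0.000194-0.000129i
  m=-3: Y*=+0.000081+0.027047i  Y=-0.142790-0.305343i  product +0.008247-0.003887i
  m=-2: Y*=+0.073098+0.126028i  Y=-0.019089+0.080807i  product -0.011579+0.003501i
  m=-1: Y*=+0.406072+0.233905i  Y=-0.242289+0.191721i  product -0.143231+0.021180i
  m=+0: Y*=+0.626261-0.000000i  Y=+0.085804+0.000000i  product +0.053736+0.000000i
  m=+1: Y*=-0.406072+0.233905i  Y=+0.242289+0.191721i  product -0.143231-0.021180i
  m=+2: Y*=+0.073098-0.126028i  Y=-0.019089-0.080807i  product -0.011579-0.003501i
  m=+3: Y*=-0.000081+0.027047i  Y=+0.142790-0.305343i  product +0.008247+0.003887i
  m=+4: Y*=-0.001599-0.002795i  Y=-0.064623+0.032337i  product +0.000194+0.000129i
  m=+5: Y*=+0.000196+0.000115i  Y=-0.451596-0.094105i  product -0.000078-0.000070i
Σ over m = -0.239159+0.000000i; ×(4π/11) → -0.273215+0.000000i. Real part: -0.273215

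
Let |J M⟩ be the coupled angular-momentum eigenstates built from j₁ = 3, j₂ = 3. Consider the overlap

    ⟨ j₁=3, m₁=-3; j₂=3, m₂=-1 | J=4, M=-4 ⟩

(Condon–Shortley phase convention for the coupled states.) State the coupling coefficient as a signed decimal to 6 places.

triangle: 2!*4!*4!/11! = 1152/39916800
(j±m)!: 0!*6!*2!*4!*0!*8! = 1393459200
prefactor² = (2J+1)*Δ*N² = 3981312/11
  k=2: +1/(2!*0!*4!*0!*0!*4!) = 1/1152
Σ = 1/1152  ⇒  CG² = 3981312/11*(1/1152)² = 3/11
CG = +√(3/11) = +0.522233

+√(3/11) = +0.522233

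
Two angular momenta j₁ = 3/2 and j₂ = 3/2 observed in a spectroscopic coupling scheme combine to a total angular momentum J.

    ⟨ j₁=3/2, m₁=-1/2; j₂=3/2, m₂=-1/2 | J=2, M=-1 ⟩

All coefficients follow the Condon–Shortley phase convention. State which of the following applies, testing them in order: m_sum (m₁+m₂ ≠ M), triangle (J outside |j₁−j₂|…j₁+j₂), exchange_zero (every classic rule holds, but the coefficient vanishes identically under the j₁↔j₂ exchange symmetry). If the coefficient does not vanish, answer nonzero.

exchange_zero

m-sum: m₁+m₂ = -1/2+(-1/2) = -1, M = -1  ✓
triangle: |j₁−j₂| = 0 ≤ J = 2 ≤ j₁+j₂ = 3  ✓
exchange: j₁=j₂ and m₁=m₂, and (−1)^(j₁+j₂−J) = (−1)^1 = −1 forces ⟨j₁m₁;j₂m₂|JM⟩ = −⟨j₂m₂;j₁m₁|JM⟩ = −⟨j₁m₁;j₂m₂|JM⟩ ⇒ the coefficient vanishes identically
Racah sum check: Σ_k collapses to 0 ⇒ CG = 0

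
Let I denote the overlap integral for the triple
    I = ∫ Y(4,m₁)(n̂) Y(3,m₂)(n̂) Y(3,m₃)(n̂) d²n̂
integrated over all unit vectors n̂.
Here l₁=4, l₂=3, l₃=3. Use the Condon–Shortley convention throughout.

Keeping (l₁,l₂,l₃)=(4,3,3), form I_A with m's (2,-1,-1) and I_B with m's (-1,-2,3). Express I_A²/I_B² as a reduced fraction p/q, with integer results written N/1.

4/3

l's match ⇒ only the (l;m) 3-j factors differ between A and B.
A: triangle coeff Δ(4,3,3) = 1/34650; Σ_t [0,2]: t=0:+1/192 t=1:−1/36 t=2:+1/192 = -5/288; (3j)²=20/693 [(4 3 3; 2 -1 -1)], sign=-1
B: triangle coeff Δ(4,3,3) = 1/34650; Σ_t [1,1]: t=1:−1/288 = -1/288; (3j)²=5/231 [(4 3 3; -1 -2 3)], sign=-1
I_A²/I_B² = (20/693)/(5/231) = 4/3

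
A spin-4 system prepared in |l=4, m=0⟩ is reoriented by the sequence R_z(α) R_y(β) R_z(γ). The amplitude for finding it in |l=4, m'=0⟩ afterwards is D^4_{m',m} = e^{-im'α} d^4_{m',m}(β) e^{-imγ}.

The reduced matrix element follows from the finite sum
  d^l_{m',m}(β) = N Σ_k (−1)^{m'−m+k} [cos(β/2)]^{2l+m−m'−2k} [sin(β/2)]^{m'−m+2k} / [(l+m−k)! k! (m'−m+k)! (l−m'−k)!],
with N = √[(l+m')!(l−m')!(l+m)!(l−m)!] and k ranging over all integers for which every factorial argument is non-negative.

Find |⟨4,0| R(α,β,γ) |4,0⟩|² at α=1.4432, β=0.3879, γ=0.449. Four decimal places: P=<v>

Split into d^4_{0,0}(β=0.3879) × two z-phases.
Half-angle: c=0.981251, s=0.192736. N=√(24·24·24·24)=576.000000
Admissible k: 0..4 (factorial args all ≥0)
  k=0: (−1)^0·576.0000/(576)·0.9813^8·0.1927^0 = +0.859487
  k=1: (−1)^1·576.0000/(36)·0.9813^6·0.1927^2 = -0.530550
  k=2: (−1)^2·576.0000/(16)·0.9813^4·0.1927^4 = +0.046055
  k=3: (−1)^3·576.0000/(36)·0.9813^2·0.1927^6 = -0.000790
  k=4: (−1)^4·576.0000/(576)·0.9813^0·0.1927^8 = +0.000002
d^4_{0,0}(0.3879) = +0.859487 -0.530550 +0.046055 -0.000790 +0.000002 = +0.374204
|D^4_{0,0}|² = |d^4_{0,0}(β)|² = (+0.374204)² = 0.140029 (the z-rotation phases have unit modulus)

P=0.1400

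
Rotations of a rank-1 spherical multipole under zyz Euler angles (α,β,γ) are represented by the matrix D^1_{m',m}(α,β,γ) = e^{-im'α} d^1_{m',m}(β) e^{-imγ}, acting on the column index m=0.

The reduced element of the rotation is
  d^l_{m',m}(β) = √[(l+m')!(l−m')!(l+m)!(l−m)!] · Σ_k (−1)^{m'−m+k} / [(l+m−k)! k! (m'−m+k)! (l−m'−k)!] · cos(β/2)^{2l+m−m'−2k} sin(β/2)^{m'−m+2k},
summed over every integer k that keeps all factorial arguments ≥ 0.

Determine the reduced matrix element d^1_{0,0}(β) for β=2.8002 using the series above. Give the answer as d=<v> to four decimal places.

d=-0.9423

d^1_{0,0}(β=2.8002) via the finite sum:
With c≡cos(β/2)=0.169869 and s≡sin(β/2)=0.985467, N=[1·1·1·1]^{1/2}=1.000000
The bounds max(0,m−m')=0 and min(l+m,l−m')=1 give 2 terms
  k=0: (−1)^0·1.0000/(1)·0.1699^2·0.9855^0 = +0.028855
  k=1: (−1)^1·1.0000/(1)·0.1699^0·0.9855^2 = -0.971145
d^1_{0,0}(2.8002) = +0.028855 -0.971145 = -0.942289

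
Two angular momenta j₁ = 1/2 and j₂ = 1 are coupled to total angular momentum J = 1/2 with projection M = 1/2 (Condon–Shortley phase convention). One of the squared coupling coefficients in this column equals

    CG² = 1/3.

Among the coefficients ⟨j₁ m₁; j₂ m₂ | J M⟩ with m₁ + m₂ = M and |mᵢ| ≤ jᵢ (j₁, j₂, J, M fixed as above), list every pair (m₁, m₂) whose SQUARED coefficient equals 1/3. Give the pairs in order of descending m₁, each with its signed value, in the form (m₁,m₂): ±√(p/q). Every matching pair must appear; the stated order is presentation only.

(1/2,0): +√(1/3)

Admissible pairs with m₁+m₂ = M = 1/2: (-1/2,1), (1/2,0)
  (m₁,m₂)=(1/2,0): CG² = 1/3, CG = +√(1/3)   ← matches the target
  (m₁,m₂)=(-1/2,1): CG² = 2/3, CG = −√(2/3)
Pairs with CG² = 1/3: (1/2,0): +√(1/3)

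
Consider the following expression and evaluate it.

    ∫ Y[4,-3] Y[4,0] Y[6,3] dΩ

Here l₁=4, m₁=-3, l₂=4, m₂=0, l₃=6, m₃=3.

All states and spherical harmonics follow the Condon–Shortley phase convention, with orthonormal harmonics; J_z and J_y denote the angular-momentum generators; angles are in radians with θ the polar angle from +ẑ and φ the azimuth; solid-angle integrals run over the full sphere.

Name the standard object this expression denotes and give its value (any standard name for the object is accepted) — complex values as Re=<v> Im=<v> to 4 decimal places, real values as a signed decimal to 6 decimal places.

This is a Gaunt coefficient — the integral of a triple product of spherical harmonics over the sphere.
m-sum 0 ✓  L=14 even ✓  0≤6≤8 ✓
Π(2lᵢ+1) = 9×9×13 = 1053
triangle coeff Δ(4,4,6) = 1/1261260
Σ_t [0,2]: t=0:+1/4608 t=1:−1/1296 t=2:+1/4608 = -7/20736
(3j)²=20/1287 [(4 4 6; 0 0 0)], sign=-1
Σ_t [1,2]: t=1:−1/25920 t=2:+1/11520 = 1/20736
(3j)²=5/429 [(4 4 6; -3 0 3)], sign=-1
⇒ 4πI² = 300/1573
I = (+1)√(300/1573/(4π)) = 0.12319450

Gaunt coefficient, +0.123195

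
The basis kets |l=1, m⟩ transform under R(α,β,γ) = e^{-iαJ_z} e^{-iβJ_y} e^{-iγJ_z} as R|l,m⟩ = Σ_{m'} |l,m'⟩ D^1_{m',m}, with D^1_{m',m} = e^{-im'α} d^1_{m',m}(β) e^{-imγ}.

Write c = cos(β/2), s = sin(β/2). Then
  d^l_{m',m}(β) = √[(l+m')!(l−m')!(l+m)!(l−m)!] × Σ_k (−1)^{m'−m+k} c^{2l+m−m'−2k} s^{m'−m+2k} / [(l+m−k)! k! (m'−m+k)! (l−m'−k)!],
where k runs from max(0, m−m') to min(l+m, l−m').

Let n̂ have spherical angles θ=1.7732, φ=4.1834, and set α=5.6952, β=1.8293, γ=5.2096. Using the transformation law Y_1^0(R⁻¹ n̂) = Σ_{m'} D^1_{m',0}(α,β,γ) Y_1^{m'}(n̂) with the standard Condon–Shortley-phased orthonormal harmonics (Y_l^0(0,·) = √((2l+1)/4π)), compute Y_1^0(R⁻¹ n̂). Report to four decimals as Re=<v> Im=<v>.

Need the full column D^1_{m',0} for m'=−1..1 at α=5.6952, β=1.8293, γ=5.2096.
cos(β/2)=0.610068, sin(β/2)=0.792349
d^1_{-1,0}: single k=1 term ⇒ +0.683612;  D = +0.568806-0.379190i
d^1_{0,0}: k∈[0..1] ⇒ +0.372183 -0.627817 = -0.255634;  D = -0.255634+0.000000i
d^1_{1,0}: single k=0 term ⇒ -0.683612;  D = -0.568806-0.379190i
Y_1^{m'}(θ=1.7732,φ=4.1834) and Σ D·Y over m':
  (+0.5688-0.3792i)·(-0.1708+0.2922i)  (-0.2556+0.0000i)·(-0.0982+0.0000i)  (-0.5688-0.3792i)·(+0.1708+0.2922i)
Y_1^0(R⁻¹ n̂) = +0.052392+0.000000i

Re=0.0524 Im=0.0000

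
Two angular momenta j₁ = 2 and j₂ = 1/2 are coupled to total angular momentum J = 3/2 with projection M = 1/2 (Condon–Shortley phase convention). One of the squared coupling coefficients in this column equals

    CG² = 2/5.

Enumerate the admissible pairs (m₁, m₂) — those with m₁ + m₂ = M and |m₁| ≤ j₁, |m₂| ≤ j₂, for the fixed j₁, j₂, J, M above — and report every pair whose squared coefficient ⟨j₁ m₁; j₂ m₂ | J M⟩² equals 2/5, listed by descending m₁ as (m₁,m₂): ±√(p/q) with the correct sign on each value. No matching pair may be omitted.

Admissible pairs with m₁+m₂ = M = 1/2: (0,1/2), (1,-1/2)
  (m₁,m₂)=(1,-1/2): CG² = 3/5, CG = +√(3/5)
  (m₁,m₂)=(0,1/2): CG² = 2/5, CG = −√(2/5)   ← matches the target
Pairs with CG² = 2/5: (0,1/2): −√(2/5)

(0,1/2): −√(2/5)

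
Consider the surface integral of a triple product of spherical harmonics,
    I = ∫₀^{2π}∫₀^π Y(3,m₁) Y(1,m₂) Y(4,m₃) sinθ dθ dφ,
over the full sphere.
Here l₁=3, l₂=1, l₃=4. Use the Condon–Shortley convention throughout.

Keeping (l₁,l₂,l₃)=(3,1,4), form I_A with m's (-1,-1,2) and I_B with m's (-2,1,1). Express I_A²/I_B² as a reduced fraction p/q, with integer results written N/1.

5/1

l's match ⇒ only the (l;m) 3-j factors differ between A and B.
A: triangle coeff Δ(3,1,4) = 1/252; Σ_t [0,0]: t=0:+1/96 = 1/96; (3j)²=5/84 [(3 1 4; -1 -1 2)], sign=+1
B: triangle coeff Δ(3,1,4) = 1/252; Σ_t [0,0]: t=0:+1/240 = 1/240; (3j)²=1/84 [(3 1 4; -2 1 1)], sign=-1
I_A²/I_B² = (5/84)/(1/84) = 5/1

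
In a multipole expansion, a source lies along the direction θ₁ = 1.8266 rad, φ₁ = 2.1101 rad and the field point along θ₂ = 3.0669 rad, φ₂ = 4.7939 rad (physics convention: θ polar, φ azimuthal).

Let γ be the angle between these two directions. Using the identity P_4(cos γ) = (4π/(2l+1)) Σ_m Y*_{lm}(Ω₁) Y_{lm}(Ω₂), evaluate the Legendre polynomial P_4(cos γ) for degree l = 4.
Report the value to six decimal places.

0.248499

Expand P_4 via completeness: Σ_{m} conj(Y_{4,m}) at Ω₁ times Y_{4,m} at Ω₂ —
  [-4]  conj(Y_{4,-4})(Ω₁) = -0.21454 + 0.32291j ; Y_{4,-4}(Ω₂) = 0.00001 - 0.00000j ; Δ = -0.00000 + 0.00001j
  [-3]  conj(Y_{4,-3})(Ω₁) = -0.28646 - 0.01351j ; Y_{4,-3}(Ω₂) = 0.00013 + 0.00050j ; Δ = -0.00003 - 0.00015j
  [-2]  conj(Y_{4,-2})(Ω₁) = 0.08165 + 0.15228j ; Y_{4,-2}(Ω₂) = -0.01096 + 0.00180j ; Δ = -0.00117 - 0.00152j
  [-1]  conj(Y_{4,-1})(Ω₁) = -0.15176 + 0.25358j ; Y_{4,-1}(Ω₂) = -0.01135 - 0.13898j ; Δ = 0.03697 + 0.01821j
  [+0]  conj(Y_{4,0})(Ω₁) = 0.12936 + 0.00000j ; Y_{4,0}(Ω₂) = 0.82284 + 0.00000j ; Δ = 0.10644 + 0.00000j
  [+1]  conj(Y_{4,1})(Ω₁) = 0.15176 + 0.25358j ; Y_{4,1}(Ω₂) = 0.01135 - 0.13898j ; Δ = 0.03697 - 0.01821j
  [+2]  conj(Y_{4,2})(Ω₁) = 0.08165 - 0.15228j ; Y_{4,2}(Ω₂) = -0.01096 - 0.00180j ; Δ = -0.00117 + 0.00152j
  [+3]  conj(Y_{4,3})(Ω₁) = 0.28646 - 0.01351j ; Y_{4,3}(Ω₂) = -0.00013 + 0.00050j ; Δ = -0.00003 + 0.00015j
  [+4]  conj(Y_{4,4})(Ω₁) = -0.21454 - 0.32291j ; Y_{4,4}(Ω₂) = 0.00001 + 0.00000j ; Δ = -0.00000 - 0.00001j
Σ over m = 0.17797 + 0.00000j; ×(4π/9) → 0.24850 + 0.00000j. Real part: 0.248499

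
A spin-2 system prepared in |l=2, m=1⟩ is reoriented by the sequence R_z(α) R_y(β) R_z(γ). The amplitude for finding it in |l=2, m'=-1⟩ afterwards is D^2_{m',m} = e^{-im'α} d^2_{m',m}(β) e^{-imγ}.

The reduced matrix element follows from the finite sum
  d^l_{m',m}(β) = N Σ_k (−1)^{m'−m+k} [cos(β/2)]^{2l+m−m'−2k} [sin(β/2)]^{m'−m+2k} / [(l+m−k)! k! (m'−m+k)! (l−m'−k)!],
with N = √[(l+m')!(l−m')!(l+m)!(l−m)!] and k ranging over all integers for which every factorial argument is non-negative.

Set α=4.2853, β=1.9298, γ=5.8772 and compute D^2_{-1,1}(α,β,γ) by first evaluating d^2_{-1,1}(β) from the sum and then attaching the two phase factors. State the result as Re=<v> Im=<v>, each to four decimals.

Split into d^2_{-1,1}(β=1.9298) × two z-phases.
With c≡cos(β/2)=0.569499 and s≡sin(β/2)=0.821992, N=[1·6·6·1]^{1/2}=6.000000
k: max(0,(1)−(-1))=2 … min(2+(1),2−(-1))=3
  k=2: (−1)^0·6.0000/(2)·0.5695^2·0.8220^2 = +0.657419
  k=3: (−1)^1·6.0000/(6)·0.5695^0·0.8220^4 = -0.456531
d^2_{-1,1}(1.9298) = +0.657419 -0.456531 = +0.200888
Attach z-rotation phases: D = e^{-i(-1)(4.2853)}·(+0.200888)·e^{-i(1)(5.8772)} = -0.004239-0.200844i

Re=-0.0042 Im=-0.2008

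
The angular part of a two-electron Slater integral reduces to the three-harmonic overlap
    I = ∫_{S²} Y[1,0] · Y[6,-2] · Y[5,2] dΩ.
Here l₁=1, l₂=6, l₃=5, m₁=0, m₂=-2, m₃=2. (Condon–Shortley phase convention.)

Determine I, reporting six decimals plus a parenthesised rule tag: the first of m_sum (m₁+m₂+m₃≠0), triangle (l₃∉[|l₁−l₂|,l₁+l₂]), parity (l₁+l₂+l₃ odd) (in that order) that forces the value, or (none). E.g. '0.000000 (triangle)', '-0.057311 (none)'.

0.231133 (none)

Checks pass: Σm=0; 12 even; l₃=5∈[5,7].
(2·1+1)(2·6+1)(2·5+1) = 429
Δ: 2! 0! 10! / 13! → 1/858
sum: t=1:−1/14400 = -1/14400
3j²(1 6 5; 0 0 0) = Δ·Π!·Σ² = 6/143  (sign +1)
sum: t=1:−1/30240 = -1/30240
3j²(1 6 5; 0 -2 2) = Δ·Π!·Σ² = 16/429  (sign +1)
combine: 4πI² = 429·6/143·16/429 = 96/143
take √, sign +1: I = 0.23113338
No selection rule forces the value: the integral is nonzero (none).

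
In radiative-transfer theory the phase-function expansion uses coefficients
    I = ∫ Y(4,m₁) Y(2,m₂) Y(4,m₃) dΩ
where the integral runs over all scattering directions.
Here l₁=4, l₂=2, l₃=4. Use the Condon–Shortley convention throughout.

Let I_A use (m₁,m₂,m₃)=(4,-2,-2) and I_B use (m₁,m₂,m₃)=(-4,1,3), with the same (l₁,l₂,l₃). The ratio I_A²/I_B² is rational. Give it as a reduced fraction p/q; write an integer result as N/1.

2/7

l's match ⇒ only the (l;m) 3-j factors differ between A and B.
A: triangle coeff Δ(4,2,4) = 1/13860; Σ_t [0,0]: t=0:+1/2880 = 1/2880; (3j)²=2/165 [(4 2 4; 4 -2 -2)], sign=+1
B: triangle coeff Δ(4,2,4) = 1/13860; Σ_t [2,2]: t=2:+1/1440 = 1/1440; (3j)²=7/165 [(4 2 4; -4 1 3)], sign=-1
I_A²/I_B² = (2/165)/(7/165) = 2/7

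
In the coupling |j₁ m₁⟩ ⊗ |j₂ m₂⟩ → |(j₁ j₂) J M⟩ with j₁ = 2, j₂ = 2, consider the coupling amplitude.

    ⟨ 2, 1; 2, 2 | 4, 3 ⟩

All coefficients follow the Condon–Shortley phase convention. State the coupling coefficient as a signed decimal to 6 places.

triangle: 0!*4!*4!/9! = 576/362880
(j±m)!: 3!*1!*4!*0!*7!*1! = 725760
prefactor² = (2J+1)*Δ*N² = 10368
  k=0: +1/(0!*0!*1!*4!*3!*0!) = 1/144
Σ = 1/144  ⇒  CG² = 10368*(1/144)² = 1/2
CG = +√(1/2) = +0.707107

+0.707107  (= +√(1/2))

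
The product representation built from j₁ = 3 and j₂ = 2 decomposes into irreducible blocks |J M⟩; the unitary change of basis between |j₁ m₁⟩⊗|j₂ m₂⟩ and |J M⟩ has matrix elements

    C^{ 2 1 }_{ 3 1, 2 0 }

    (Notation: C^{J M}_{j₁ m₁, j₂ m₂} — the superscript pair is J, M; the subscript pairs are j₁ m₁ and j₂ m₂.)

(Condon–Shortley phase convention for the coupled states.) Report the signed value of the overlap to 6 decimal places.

√[5·3!3!1!/8! · 4!2!2!2!3!1!] = √(36/7)
  +(−1)^1/∏(1,2,1,1,2,0)! = -1/4  (running -1/4)
  +(−1)^2/∏(2,1,0,0,3,1)! = 1/12  (running -1/6)
⟨..|..⟩ = √(36/7)·(-1/6) = -0.377964

−√(1/7) ≈ -0.377964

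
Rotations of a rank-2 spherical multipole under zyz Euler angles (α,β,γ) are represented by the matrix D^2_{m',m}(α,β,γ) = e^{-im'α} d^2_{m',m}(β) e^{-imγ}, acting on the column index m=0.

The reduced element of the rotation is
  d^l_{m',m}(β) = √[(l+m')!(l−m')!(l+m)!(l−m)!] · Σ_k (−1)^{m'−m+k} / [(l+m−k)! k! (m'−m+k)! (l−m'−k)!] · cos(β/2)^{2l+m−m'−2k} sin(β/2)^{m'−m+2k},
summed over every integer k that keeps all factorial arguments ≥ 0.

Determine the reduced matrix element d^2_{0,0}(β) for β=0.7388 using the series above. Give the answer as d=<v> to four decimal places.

d=0.3198

d^2_{0,0}(β=0.7388) via the finite sum:
With c≡cos(β/2)=0.932544 and s≡sin(β/2)=0.361056, N=[2·2·2·2]^{1/2}=4.000000
k∈{0,1,2} keeps every argument non-negative
  k=0: (−1)^0·4.0000/(4)·0.9325^4·0.3611^0 = +0.756271
  k=1: (−1)^1·4.0000/(1)·0.9325^2·0.3611^2 = -0.453469
  k=2: (−1)^2·4.0000/(4)·0.9325^0·0.3611^4 = +0.016994
d^2_{0,0}(0.7388) = +0.756271 -0.453469 +0.016994 = +0.319796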